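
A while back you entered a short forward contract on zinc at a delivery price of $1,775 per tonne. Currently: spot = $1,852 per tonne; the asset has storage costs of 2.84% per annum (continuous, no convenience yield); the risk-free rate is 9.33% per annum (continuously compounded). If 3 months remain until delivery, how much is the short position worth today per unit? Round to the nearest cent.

-$131.12 per tonne

Current fair forward for the remaining 3 months: F = S·e^((r + u)·T), (r + u) = 0.0933 + 0.0284 = 0.1217
F = 1852 · e^(0.1217 × 3/12) = 1852 × 1.03089257 = 1909.2130
Value of long forward = (F − K)·e^(−rT) = (1909.2130 − 1775) · e^(−0.0933·3/12)
= 134.2130 × 0.97694493 = 131.12
Short position value = −(long value) = -$131.12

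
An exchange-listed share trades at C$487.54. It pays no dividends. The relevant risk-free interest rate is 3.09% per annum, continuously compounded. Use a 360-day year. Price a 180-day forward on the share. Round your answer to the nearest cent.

F = S·e^(rT) = 487.54 · e^(0.0309 × 180/360)
= 487.54 · e^0.015450 = 487.54 × 1.015570
F = C$495.13

C$495.13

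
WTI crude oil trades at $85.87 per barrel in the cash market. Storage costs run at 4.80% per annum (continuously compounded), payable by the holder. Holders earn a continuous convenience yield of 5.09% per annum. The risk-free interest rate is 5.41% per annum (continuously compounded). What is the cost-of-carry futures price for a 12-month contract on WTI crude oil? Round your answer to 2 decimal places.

$90.38 per barrel

Net carry = r + u − y = 0.0541 + 0.0480 − 0.0509 = 0.0512
F = S·e^((r+u−y)T) = 85.87 · e^(0.0512 × 12/12) = 85.87 · e^0.051200
= 85.87 × 1.052533 = $90.38 per barrel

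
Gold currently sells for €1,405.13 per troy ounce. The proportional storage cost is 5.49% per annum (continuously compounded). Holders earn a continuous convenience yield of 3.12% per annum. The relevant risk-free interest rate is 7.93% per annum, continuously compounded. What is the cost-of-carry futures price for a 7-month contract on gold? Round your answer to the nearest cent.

€1,492.14 per troy ounce

Net carry = r + u − y = 0.0793 + 0.0549 − 0.0312 = 0.1030
F = S·e^((r+u−y)T) = 1405.13 · e^(0.1030 × 7/12) = 1405.13 · e^0.06008333
= 1405.13 × 1.06192503 = €1,492.14 per troy ounce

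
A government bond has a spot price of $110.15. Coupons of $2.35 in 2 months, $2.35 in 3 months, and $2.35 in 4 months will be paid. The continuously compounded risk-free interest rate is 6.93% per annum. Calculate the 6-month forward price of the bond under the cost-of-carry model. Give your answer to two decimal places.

$106.86

PV(coupons) I = 2.35·e^(−0.0693·2/12) + 2.35·e^(−0.0693·3/12) + 2.35·e^(−0.0693·4/12)
I = 2.3230 + 2.3096 + 2.2963 = 6.9289
F = (S − I)·e^(rT) = (110.15 − 6.9289) · e^(0.0693·6/12)
= 103.2211 · e^0.034650 = 103.2211 × 1.035257 = $106.86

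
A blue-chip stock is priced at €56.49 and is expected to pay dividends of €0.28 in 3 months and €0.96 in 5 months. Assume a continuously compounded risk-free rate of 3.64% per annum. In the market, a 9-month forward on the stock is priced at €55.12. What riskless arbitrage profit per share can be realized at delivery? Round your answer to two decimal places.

PV(dividends) I = 0.28·e^(−0.0364·3/12) + 0.96·e^(−0.0364·5/12) = 1.2230
Fair forward F* = (S − I)·e^(rT) = (56.49 − 1.2230)·e^0.027300 = 55.2670 × 1.027676 = 56.7966
Market €55.12 < fair 56.7966: forward underpriced → reverse cash-and-carry (short the stock, invest proceeds at r, pay the dividends, go long the forward).
Profit at T = |F_mkt − F*| = |55.12 − 56.7966| = €1.68 per share

€1.68 per share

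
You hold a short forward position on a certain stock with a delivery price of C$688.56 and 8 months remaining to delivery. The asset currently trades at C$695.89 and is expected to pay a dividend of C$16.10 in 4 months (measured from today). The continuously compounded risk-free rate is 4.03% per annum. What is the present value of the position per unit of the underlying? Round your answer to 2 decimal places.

-C$9.70

PV(remaining dividends) I = 16.10·e^(−0.0403·4/12) = 15.8852
Current forward F = (S − I)·e^(rT) = (695.89 − 15.8852)·e^(0.0403·8/12) = 680.0048 × 1.027231 = 698.5220
Value (long) = (F − K)·e^(−rT) = (698.5220 − 688.56) × 0.973491 = 9.6979
Short position value = −(long value) = -C$9.70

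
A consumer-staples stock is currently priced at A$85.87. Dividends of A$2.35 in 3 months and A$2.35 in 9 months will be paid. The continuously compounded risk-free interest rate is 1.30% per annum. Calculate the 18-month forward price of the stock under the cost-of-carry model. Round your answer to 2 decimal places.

A$82.80

PV(dividends) I = 2.35·e^(−0.0130·3/12) + 2.35·e^(−0.0130·9/12)
I = 2.3424 + 2.3272 = 4.6696
F = (S − I)·e^(rT) = (85.87 − 4.6696) · e^(0.0130·18/12)
= 81.2004 · e^0.019500 = 81.2004 × 1.019691 = A$82.80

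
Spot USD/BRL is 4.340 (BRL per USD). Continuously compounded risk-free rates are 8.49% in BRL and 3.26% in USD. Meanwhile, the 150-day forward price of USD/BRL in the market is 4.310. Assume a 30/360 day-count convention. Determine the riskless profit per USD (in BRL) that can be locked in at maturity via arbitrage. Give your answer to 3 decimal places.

Fair forward: F* = S·e^(carry·T), with carry = (r_BRL − r_USD) = 0.0849 − 0.0326 = 0.0523
F* = 4.340 · e^(0.0523 × 150/360) = 4.340 · e^0.021792 = 4.340 × 1.022031 = 4.4356
Market 4.310 < fair 4.4356: forward underpriced → reverse cash-and-carry (short spot, go long the forward).
At maturity, profit = |F_mkt − F*| = |4.310 − 4.4356| = 0.126 per USD (in BRL)

0.126 per USD (in BRL)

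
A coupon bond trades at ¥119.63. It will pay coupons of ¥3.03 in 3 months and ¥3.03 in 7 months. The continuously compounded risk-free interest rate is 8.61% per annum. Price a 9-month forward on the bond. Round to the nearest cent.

PV(coupons) I = 3.03·e^(−0.0861·3/12) + 3.03·e^(−0.0861·7/12)
I = 2.9655 + 2.8816 = 5.8471
F = (S − I)·e^(rT) = (119.63 − 5.8471) · e^(0.0861·9/12)
= 113.7829 · e^0.064575 = 113.7829 × 1.066706 = ¥121.37

¥121.37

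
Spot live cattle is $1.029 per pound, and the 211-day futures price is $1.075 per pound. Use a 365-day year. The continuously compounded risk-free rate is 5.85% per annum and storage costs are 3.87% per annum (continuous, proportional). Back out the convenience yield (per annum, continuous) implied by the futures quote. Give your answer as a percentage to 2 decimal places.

F = S·e^((r+u−y)T) ⇒ (r+u−y) = ln(F/S)/T
ln(1.075/1.029) = 0.043733; /T ⇒ 0.075652
y = r + u − ln(F/S)/T = 0.0585 + 0.0387 − 0.075652 = 0.021548
y = 2.15%

2.15%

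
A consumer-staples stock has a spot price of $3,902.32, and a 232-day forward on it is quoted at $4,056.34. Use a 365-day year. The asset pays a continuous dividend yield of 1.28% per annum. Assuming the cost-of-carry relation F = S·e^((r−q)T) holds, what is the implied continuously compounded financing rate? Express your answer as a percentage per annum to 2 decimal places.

7.37%

From F = S·e^((r−q)T): (r − q) = ln(F/S)/T
ln(4056.34/3902.32) = ln(1.039469) = 0.038710
(r − q) = 0.038710 / (232/365) = 0.060902
r = ln(F/S)/T + q = 0.060902 + 0.0128 = 0.073702
r = 7.37%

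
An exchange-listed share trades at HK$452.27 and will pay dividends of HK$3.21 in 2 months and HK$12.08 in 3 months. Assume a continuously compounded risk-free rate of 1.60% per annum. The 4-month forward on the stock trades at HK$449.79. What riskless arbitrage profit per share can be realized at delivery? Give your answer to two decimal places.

PV(dividends) I = 3.21·e^(−0.0160·2/12) + 12.08·e^(−0.0160·3/12) = 15.2332
Fair forward F* = (S − I)·e^(rT) = (452.27 − 15.2332)·e^0.005333 = 437.0368 × 1.005347 = 439.3736
Market HK$449.79 > fair 439.3736: forward overpriced → cash-and-carry (borrow at r, buy the stock and collect the dividends, short the forward).
Profit at T = |F_mkt − F*| = |449.79 − 439.3736| = HK$10.42 per share

HK$10.42 per share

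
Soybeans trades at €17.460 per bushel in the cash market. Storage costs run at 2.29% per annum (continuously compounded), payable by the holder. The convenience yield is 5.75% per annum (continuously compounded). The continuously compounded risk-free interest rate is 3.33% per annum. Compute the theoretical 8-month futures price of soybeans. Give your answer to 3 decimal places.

€17.445 per bushel

Net carry = r + u − y = 0.0333 + 0.0229 − 0.0575 = -0.0013
F = S·e^((r+u−y)T) = 17.460 · e^(-0.0013 × 8/12) = 17.460 · e^-0.000867
= 17.460 × 0.999133 = €17.445 per bushel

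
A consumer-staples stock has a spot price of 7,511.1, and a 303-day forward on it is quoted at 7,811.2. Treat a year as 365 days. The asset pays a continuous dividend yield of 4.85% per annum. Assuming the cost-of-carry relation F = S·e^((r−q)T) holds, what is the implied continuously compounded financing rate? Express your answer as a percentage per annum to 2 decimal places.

9.57%

From F = S·e^((r−q)T): (r − q) = ln(F/S)/T
ln(7811.2/7511.1) = ln(1.039954) = 0.039176
(r − q) = 0.039176 / (303/365) = 0.047192
r = ln(F/S)/T + q = 0.047192 + 0.0485 = 0.095692
r = 9.57%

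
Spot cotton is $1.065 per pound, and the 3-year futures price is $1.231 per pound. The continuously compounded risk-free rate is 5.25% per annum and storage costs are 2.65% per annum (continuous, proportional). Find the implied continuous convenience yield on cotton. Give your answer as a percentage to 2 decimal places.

F = S·e^((r+u−y)T) ⇒ (r+u−y) = ln(F/S)/T
ln(1.231/1.065) = 0.144852; /T ⇒ 0.048284
y = r + u − ln(F/S)/T = 0.0525 + 0.0265 − 0.048284 = 0.030716
y = 3.07%

3.07%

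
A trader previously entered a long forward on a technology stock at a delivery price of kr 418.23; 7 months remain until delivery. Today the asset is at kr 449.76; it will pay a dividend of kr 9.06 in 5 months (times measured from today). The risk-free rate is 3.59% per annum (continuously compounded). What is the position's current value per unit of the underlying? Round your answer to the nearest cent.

kr 31.27

PV(remaining dividends) I = 9.06·e^(−0.0359·5/12) = 8.9255
Current forward F = (S − I)·e^(rT) = (449.76 − 8.9255)·e^(0.0359·7/12) = 440.8345 × 1.021162 = 450.1634
Value (long) = (F − K)·e^(−rT) = (450.1634 − 418.23) × 0.979276 = 31.2716
Value = kr 31.27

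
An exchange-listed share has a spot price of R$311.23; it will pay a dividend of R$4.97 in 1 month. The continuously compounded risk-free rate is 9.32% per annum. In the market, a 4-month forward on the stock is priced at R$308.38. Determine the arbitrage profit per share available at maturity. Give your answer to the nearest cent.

R$7.58 per share

PV(dividends) I = 4.97·e^(−0.0932·1/12) = 4.9315
Fair forward F* = (S − I)·e^(rT) = (311.23 − 4.9315)·e^0.031067 = 306.2985 × 1.031555 = 315.9637
Market R$308.38 < fair 315.9637: forward underpriced → reverse cash-and-carry (short the stock, invest proceeds at r, pay the dividends, go long the forward).
Profit at T = |F_mkt − F*| = |308.38 − 315.9637| = R$7.58 per share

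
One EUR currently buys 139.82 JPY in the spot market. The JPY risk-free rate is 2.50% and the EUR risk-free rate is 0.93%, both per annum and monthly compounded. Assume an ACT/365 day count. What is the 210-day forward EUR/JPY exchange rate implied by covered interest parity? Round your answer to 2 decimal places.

141.09

By covered interest parity, F = S · (1+r_JPY/12)^(12T) / (1+r_EUR/12)^(12T)
= 139.82 × 1.014472 / 1.005363 = 139.82 × 1.009060
F = 141.09 JPY per EUR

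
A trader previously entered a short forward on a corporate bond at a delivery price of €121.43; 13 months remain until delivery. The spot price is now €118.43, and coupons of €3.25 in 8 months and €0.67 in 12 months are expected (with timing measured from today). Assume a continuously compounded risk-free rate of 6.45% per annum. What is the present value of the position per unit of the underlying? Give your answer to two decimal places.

PV(remaining coupons) I = 3.25·e^(−0.0645·8/12) + 0.67·e^(−0.0645·12/12) = 3.7414
Current forward F = (S − I)·e^(rT) = (118.43 − 3.7414)·e^(0.0645·13/12) = 114.6886 × 1.072374 = 122.9891
Value (long) = (F − K)·e^(−rT) = (122.9891 − 121.43) × 0.932510 = 1.4539
Short position value = −(long value) = -€1.45

-€1.45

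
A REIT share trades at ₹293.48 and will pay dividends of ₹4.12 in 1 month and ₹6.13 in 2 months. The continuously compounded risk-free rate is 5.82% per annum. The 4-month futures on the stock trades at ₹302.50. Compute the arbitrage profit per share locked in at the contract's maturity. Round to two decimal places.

PV(dividends) I = 4.12·e^(−0.0582·1/12) + 6.13·e^(−0.0582·2/12) = 10.1709
Fair futures F* = (S − I)·e^(rT) = (293.48 − 10.1709)·e^0.019400 = 283.3091 × 1.019589 = 288.8588
Market ₹302.50 > fair 288.8588: forward overpriced → cash-and-carry (borrow at r, buy the stock and collect the dividends, short the forward).
Profit at T = |F_mkt − F*| = |302.50 − 288.8588| = ₹13.64 per share

₹13.64 per share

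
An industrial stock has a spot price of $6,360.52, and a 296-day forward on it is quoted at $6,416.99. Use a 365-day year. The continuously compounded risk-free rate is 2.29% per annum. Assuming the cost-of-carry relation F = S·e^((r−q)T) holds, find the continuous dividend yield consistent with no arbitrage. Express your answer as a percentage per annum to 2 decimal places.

From F = S·e^((r−q)T): (r − q) = ln(F/S)/T
ln(6416.99/6360.52) = ln(1.008878) = 0.008839
(r − q) = 0.008839 / (296/365) = 0.010899
q = r − ln(F/S)/T = 0.0229 − 0.010899 = 0.012001
q = 1.20%

1.20%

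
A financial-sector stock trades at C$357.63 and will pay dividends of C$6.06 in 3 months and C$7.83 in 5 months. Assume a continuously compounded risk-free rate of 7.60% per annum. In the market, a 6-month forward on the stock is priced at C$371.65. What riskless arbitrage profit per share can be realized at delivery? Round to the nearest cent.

PV(dividends) I = 6.06·e^(−0.0760·3/12) + 7.83·e^(−0.0760·5/12) = 13.5319
Fair forward F* = (S − I)·e^(rT) = (357.63 − 13.5319)·e^0.038000 = 344.0981 × 1.038731 = 357.4254
Market C$371.65 > fair 357.4254: forward overpriced → cash-and-carry (borrow at r, buy the stock and collect the dividends, short the forward).
Profit at T = |F_mkt − F*| = |371.65 − 357.4254| = C$14.22 per share

C$14.22 per share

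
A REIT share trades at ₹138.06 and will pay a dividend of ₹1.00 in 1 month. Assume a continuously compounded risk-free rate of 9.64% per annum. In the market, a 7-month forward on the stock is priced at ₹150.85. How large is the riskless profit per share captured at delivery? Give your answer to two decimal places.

PV(dividends) I = 1.00·e^(−0.0964·1/12) = 0.9920
Fair forward F* = (S − I)·e^(rT) = (138.06 − 0.9920)·e^0.056233 = 137.0680 × 1.057844 = 144.9966
Market ₹150.85 > fair 144.9966: forward overpriced → cash-and-carry (borrow at r, buy the stock and collect the dividends, short the forward).
Profit at T = |F_mkt − F*| = |150.85 − 144.9966| = ₹5.85 per share

₹5.85 per share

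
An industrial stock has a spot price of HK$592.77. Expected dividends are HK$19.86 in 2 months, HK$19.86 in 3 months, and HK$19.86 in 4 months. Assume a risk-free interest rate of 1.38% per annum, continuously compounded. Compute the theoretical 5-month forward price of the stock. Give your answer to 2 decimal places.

PV(dividends) I = 19.86·e^(−0.0138·2/12) + 19.86·e^(−0.0138·3/12) + 19.86·e^(−0.0138·4/12)
I = 19.8144 + 19.7916 + 19.7689 = 59.3749
F = (S − I)·e^(rT) = (592.77 − 59.3749) · e^(0.0138·5/12)
= 533.3951 · e^0.005750 = 533.3951 × 1.005767 = HK$536.47

HK$536.47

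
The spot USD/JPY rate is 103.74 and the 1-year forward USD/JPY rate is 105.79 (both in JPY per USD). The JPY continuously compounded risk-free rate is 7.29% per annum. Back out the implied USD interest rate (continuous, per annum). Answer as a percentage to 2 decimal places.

5.33%

F = S·e^((r_JPY − r_USD)T) ⇒ r_USD = r_JPY − ln(F/S)/T
ln(105.79/103.74) = 0.019568; /(1) = 0.019568
r_USD = 0.0729 − 0.019568 = 0.053332
r_USD = 5.33%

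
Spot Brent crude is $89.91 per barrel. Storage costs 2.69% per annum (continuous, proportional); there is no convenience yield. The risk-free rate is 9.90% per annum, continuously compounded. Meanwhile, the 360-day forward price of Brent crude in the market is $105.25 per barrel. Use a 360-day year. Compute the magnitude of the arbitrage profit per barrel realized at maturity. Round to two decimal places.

Fair forward: F* = S·e^(carry·T), with carry = (r + u) = 0.0990 + 0.0269 = 0.1259
F* = 89.91 · e^(0.1259 × 360/360) = 89.91 · e^0.125900 = 89.91 × 1.134169 = $101.9731
Market $105.25 > fair $101.9731: forward overpriced → cash-and-carry (buy spot, short the forward).
At maturity, profit = |F_mkt − F*| = |105.25 − 101.9731| = $3.28 per barrel

$3.28 per barrel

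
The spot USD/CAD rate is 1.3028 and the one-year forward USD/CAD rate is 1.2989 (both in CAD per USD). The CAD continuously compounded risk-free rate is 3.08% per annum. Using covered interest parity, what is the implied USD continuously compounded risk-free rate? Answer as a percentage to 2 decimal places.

F = S·e^((r_CAD − r_USD)T) ⇒ r_USD = r_CAD − ln(F/S)/T
ln(1.2989/1.3028) = -0.002998; /(12/12) = -0.002998
r_USD = 0.0308 + 0.002998 = 0.033798
r_USD = 3.38%

3.38%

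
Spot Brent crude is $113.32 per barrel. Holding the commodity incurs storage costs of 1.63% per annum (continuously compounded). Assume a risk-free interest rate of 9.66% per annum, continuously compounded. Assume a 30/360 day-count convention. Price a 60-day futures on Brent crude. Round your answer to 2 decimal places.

$115.47 per barrel

Net carry = r + u − y = 0.0966 + 0.0163 − 0.0000 = 0.1129
F = S·e^((r+u−y)T) = 113.32 · e^(0.1129 × 60/360) = 113.32 · e^0.018817
= 113.32 × 1.018995 = $115.47 per barrel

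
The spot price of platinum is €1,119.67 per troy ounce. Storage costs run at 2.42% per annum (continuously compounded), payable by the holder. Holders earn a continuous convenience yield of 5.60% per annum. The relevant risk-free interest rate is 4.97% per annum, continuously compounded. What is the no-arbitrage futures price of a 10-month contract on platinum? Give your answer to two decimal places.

Net carry = r + u − y = 0.0497 + 0.0242 − 0.0560 = 0.0179
F = S·e^((r+u−y)T) = 1119.67 · e^(0.0179 × 10/12) = 1119.67 · e^0.01491667
= 1119.67 × 1.01502848 = €1,136.50 per troy ounce

€1,136.50 per troy ounce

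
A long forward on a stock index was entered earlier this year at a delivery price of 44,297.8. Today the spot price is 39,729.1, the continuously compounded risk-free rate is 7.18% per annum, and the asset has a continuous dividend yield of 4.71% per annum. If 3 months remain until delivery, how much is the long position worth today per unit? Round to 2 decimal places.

Current fair forward for the remaining 3 months: F = S·e^((r − q)·T), (r − q) = 0.0718 − 0.0471 = 0.0247
F = 39729.1 · e^(0.0247 × 3/12) = 39729.1 × 1.00619410 = 39975.1860
Value of long forward = (F − K)·e^(−rT) = (39975.1860 − 44297.8) · e^(−0.0718·3/12)
= -4322.6140 × 0.98221014 = -4245.72

-4245.72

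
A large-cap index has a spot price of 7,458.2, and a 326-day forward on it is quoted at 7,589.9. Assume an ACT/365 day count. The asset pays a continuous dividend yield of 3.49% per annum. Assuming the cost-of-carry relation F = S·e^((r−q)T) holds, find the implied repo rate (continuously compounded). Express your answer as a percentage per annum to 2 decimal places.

From F = S·e^((r−q)T): (r − q) = ln(F/S)/T
ln(7589.9/7458.2) = ln(1.017658) = 0.017504
(r − q) = 0.017504 / (326/365) = 0.019598
r = ln(F/S)/T + q = 0.019598 + 0.0349 = 0.054498
r = 5.45%

5.45%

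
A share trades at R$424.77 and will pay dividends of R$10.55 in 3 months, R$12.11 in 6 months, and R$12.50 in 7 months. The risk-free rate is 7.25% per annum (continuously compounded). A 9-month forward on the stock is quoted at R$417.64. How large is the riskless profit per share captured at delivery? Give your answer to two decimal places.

PV(dividends) I = 10.55·e^(−0.0725·3/12) + 12.11·e^(−0.0725·6/12) + 12.50·e^(−0.0725·7/12) = 34.0218
Fair forward F* = (S − I)·e^(rT) = (424.77 − 34.0218)·e^0.054375 = 390.7482 × 1.055880 = 412.5832
Market R$417.64 > fair 412.5832: forward overpriced → cash-and-carry (borrow at r, buy the stock and collect the dividends, short the forward).
Profit at T = |F_mkt − F*| = |417.64 − 412.5832| = R$5.06 per share

R$5.06 per share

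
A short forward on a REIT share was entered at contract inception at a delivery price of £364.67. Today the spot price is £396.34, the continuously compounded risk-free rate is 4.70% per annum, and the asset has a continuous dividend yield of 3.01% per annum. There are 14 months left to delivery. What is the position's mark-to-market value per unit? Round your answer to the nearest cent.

Current fair forward for the remaining 14 months: F = S·e^((r − q)·T), (r − q) = 0.0470 − 0.0301 = 0.0169
F = 396.34 · e^(0.0169 × 14/12) = 396.34 × 1.019912 = 404.2319
Value of long forward = (F − K)·e^(−rT) = (404.2319 − 364.67) · e^(−0.0470·14/12)
= 39.5619 × 0.946643 = 37.45
Short position value = −(long value) = -£37.45

-£37.45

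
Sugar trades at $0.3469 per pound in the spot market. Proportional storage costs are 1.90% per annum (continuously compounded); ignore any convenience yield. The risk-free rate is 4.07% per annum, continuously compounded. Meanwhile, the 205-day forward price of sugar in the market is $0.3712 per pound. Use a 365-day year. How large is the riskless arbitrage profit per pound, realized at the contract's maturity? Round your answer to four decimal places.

Fair forward: F* = S·e^(carry·T), with carry = (r + u) = 0.0407 + 0.0190 = 0.0597
F* = 0.3469 · e^(0.0597 × 205/365) = 0.3469 · e^0.033530 = 0.3469 × 1.034098 = $0.3587
Market $0.3712 > fair $0.3587: forward overpriced → cash-and-carry (buy spot, short the forward).
At maturity, profit = |F_mkt − F*| = |0.3712 − 0.3587| = $0.0125 per pound

$0.0125 per pound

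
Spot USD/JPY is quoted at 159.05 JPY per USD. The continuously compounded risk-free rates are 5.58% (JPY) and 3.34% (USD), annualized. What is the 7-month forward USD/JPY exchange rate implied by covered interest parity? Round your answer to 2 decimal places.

F = S·e^((r_JPY − r_USD)T) = 159.05 · e^((0.0558 − 0.0334) × 7/12)
= 159.05 · e^0.013067 = 159.05 × 1.013153
F = 161.14 JPY per USD

161.14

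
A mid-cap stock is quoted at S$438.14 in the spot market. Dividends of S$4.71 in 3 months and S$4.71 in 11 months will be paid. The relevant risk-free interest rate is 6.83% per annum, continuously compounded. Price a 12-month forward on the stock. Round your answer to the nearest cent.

PV(dividends) I = 4.71·e^(−0.0683·3/12) + 4.71·e^(−0.0683·11/12)
I = 4.6303 + 4.4242 = 9.0545
F = (S − I)·e^(rT) = (438.14 − 9.0545) · e^(0.0683·12/12)
= 429.0855 · e^0.068300 = 429.0855 × 1.070686 = S$459.42

S$459.42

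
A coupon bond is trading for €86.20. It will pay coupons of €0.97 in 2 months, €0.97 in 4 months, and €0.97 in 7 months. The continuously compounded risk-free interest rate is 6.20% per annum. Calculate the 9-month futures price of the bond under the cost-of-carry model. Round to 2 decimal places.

€87.32

PV(coupons) I = 0.97·e^(−0.0620·2/12) + 0.97·e^(−0.0620·4/12) + 0.97·e^(−0.0620·7/12)
I = 0.9600 + 0.9502 + 0.9355 = 2.8457
F = (S − I)·e^(rT) = (86.20 − 2.8457) · e^(0.0620·9/12)
= 83.3543 · e^0.046500 = 83.3543 × 1.047598 = €87.32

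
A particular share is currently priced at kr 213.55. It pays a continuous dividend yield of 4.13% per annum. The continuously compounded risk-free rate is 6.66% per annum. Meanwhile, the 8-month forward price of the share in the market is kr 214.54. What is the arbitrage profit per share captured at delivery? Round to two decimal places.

Fair forward: F* = S·e^(carry·T), with carry = (r − q) = 0.0666 − 0.0413 = 0.0253
F* = 213.55 · e^(0.0253 × 8/12) = 213.55 · e^0.016867 = 213.55 × 1.017010 = kr 217.1825
Market kr 214.54 < fair kr 217.1825: forward underpriced → reverse cash-and-carry (short spot, go long the forward).
At maturity, profit = |F_mkt − F*| = |214.54 − 217.1825| = kr 2.64 per share

kr 2.64 per share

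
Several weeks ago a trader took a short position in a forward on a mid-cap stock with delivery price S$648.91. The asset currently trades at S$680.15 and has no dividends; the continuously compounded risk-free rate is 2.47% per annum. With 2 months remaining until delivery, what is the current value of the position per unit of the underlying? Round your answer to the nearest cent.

-S$33.91

Current fair forward for the remaining 2 months: F = S·e^(r·T), r = 0.0247
F = 680.15 · e^(0.0247 × 2/12) = 680.15 × 1.004125 = 682.9556
Value of long forward = (F − K)·e^(−rT) = (682.9556 − 648.91) · e^(−0.0247·2/12)
= 34.0456 × 0.995892 = 33.91
Short position value = −(long value) = -S$33.91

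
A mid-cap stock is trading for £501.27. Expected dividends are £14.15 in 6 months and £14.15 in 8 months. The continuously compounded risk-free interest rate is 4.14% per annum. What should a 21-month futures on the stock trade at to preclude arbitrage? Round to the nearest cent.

PV(dividends) I = 14.15·e^(−0.0414·6/12) + 14.15·e^(−0.0414·8/12)
I = 13.8601 + 13.7648 = 27.6249
F = (S − I)·e^(rT) = (501.27 − 27.6249) · e^(0.0414·21/12)
= 473.6451 · e^0.072450 = 473.6451 × 1.075139 = £509.23

£509.23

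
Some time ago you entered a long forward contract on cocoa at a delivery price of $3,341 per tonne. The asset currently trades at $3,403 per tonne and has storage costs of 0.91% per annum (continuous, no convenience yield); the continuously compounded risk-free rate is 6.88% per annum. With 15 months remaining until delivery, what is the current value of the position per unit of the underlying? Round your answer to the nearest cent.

$376.25 per tonne

Current fair forward for the remaining 15 months: F = S·e^((r + u)·T), (r + u) = 0.0688 + 0.0091 = 0.0779
F = 3403 · e^(0.0779 × 15/12) = 3403 × 1.10227365 = 3751.0372
Value of long forward = (F − K)·e^(−rT) = (3751.0372 − 3341) · e^(−0.0688·15/12)
= 410.0372 × 0.91759423 = 376.25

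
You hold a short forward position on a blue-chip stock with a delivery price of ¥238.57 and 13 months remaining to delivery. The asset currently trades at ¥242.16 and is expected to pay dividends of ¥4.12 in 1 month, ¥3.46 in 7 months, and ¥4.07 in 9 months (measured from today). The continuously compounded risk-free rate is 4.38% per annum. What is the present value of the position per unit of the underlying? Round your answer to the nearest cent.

-¥3.23

PV(remaining dividends) I = 4.12·e^(−0.0438·1/12) + 3.46·e^(−0.0438·7/12) + 4.07·e^(−0.0438·9/12) = 11.4162
Current forward F = (S − I)·e^(rT) = (242.16 − 11.4162)·e^(0.0438·13/12) = 230.7438 × 1.048594 = 241.9566
Value (long) = (F − K)·e^(−rT) = (241.9566 − 238.57) × 0.953658 = 3.2297
Short position value = −(long value) = -¥3.23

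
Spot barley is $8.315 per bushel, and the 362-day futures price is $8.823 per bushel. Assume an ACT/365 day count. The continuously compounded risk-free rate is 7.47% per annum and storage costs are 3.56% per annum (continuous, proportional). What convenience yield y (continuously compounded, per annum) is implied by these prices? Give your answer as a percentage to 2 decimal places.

5.05%

F = S·e^((r+u−y)T) ⇒ (r+u−y) = ln(F/S)/T
ln(8.823/8.315) = 0.059301; /T ⇒ 0.059792
y = r + u − ln(F/S)/T = 0.0747 + 0.0356 − 0.059792 = 0.050508
y = 5.05%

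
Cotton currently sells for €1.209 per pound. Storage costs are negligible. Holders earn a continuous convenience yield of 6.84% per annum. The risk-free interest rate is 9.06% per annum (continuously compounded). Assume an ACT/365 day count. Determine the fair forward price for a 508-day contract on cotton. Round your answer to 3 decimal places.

€1.247 per pound

Net carry = r + u − y = 0.0906 + 0.0000 − 0.0684 = 0.0222
F = S·e^((r+u−y)T) = 1.209 · e^(0.0222 × 508/365) = 1.209 · e^0.030898
= 1.209 × 1.031380 = €1.247 per pound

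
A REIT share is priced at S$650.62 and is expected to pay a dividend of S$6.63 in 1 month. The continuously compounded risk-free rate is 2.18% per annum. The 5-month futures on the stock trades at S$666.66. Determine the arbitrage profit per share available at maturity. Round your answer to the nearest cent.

S$16.78 per share

PV(dividends) I = 6.63·e^(−0.0218·1/12) = 6.6180
Fair futures F* = (S − I)·e^(rT) = (650.62 − 6.6180)·e^0.009083 = 644.0020 × 1.009124 = 649.8779
Market S$666.66 > fair 649.8779: forward overpriced → cash-and-carry (borrow at r, buy the stock and collect the dividends, short the forward).
Profit at T = |F_mkt − F*| = |666.66 − 649.8779| = S$16.78 per share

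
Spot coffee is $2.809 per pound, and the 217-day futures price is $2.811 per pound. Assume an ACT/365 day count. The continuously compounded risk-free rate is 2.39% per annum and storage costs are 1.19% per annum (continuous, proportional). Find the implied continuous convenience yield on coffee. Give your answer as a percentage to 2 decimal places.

F = S·e^((r+u−y)T) ⇒ (r+u−y) = ln(F/S)/T
ln(2.811/2.809) = 0.000712; /T ⇒ 0.001198
y = r + u − ln(F/S)/T = 0.0239 + 0.0119 − 0.001198 = 0.034602
y = 3.46%

3.46%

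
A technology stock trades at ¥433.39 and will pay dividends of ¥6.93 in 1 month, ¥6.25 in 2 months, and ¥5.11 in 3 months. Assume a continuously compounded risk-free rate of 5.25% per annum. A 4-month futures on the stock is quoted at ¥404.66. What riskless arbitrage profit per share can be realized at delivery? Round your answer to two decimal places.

PV(dividends) I = 6.93·e^(−0.0525·1/12) + 6.25·e^(−0.0525·2/12) + 5.11·e^(−0.0525·3/12) = 18.1387
Fair futures F* = (S − I)·e^(rT) = (433.39 − 18.1387)·e^0.017500 = 415.2513 × 1.017654 = 422.5821
Market ¥404.66 < fair 422.5821: forward underpriced → reverse cash-and-carry (short the stock, invest proceeds at r, pay the dividends, go long the forward).
Profit at T = |F_mkt − F*| = |404.66 − 422.5821| = ¥17.92 per share

¥17.92 per share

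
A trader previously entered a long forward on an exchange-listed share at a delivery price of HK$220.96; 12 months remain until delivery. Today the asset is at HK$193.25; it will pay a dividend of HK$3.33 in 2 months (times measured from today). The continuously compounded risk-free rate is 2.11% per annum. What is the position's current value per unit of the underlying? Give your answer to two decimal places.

PV(remaining dividends) I = 3.33·e^(−0.0211·2/12) = 3.3183
Current forward F = (S − I)·e^(rT) = (193.25 − 3.3183)·e^(0.0211·12/12) = 189.9317 × 1.021324 = 193.9818
Value (long) = (F − K)·e^(−rT) = (193.9818 − 220.96) × 0.979121 = -26.4149
Value = -HK$26.41

-HK$26.41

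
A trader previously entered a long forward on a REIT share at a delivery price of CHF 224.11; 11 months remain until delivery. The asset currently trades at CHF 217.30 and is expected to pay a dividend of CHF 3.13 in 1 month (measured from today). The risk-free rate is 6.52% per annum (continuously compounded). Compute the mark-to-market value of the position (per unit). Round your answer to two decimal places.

PV(remaining dividends) I = 3.13·e^(−0.0652·1/12) = 3.1130
Current forward F = (S − I)·e^(rT) = (217.30 − 3.1130)·e^(0.0652·11/12) = 214.1870 × 1.061589 = 227.3786
Value (long) = (F − K)·e^(−rT) = (227.3786 − 224.11) × 0.941984 = 3.0790
Value = CHF 3.08

CHF 3.08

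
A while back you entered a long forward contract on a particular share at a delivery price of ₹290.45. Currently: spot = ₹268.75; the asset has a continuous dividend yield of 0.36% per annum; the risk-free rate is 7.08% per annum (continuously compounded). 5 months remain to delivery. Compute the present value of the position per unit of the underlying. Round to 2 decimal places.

-₹13.66

Current fair forward for the remaining 5 months: F = S·e^((r − q)·T), (r − q) = 0.0708 − 0.0036 = 0.0672
F = 268.75 · e^(0.0672 × 5/12) = 268.75 × 1.028396 = 276.3814
Value of long forward = (F − K)·e^(−rT) = (276.3814 − 290.45) · e^(−0.0708·5/12)
= -14.0686 × 0.970931 = -13.66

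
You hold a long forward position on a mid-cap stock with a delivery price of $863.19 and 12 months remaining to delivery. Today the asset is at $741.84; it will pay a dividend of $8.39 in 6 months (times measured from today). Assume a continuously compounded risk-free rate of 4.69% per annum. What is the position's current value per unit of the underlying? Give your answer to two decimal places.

-$90.00

PV(remaining dividends) I = 8.39·e^(−0.0469·6/12) = 8.1955
Current forward F = (S − I)·e^(rT) = (741.84 − 8.1955)·e^(0.0469·12/12) = 733.6445 × 1.048017 = 768.8719
Value (long) = (F − K)·e^(−rT) = (768.8719 − 863.19) × 0.954183 = -89.9967
Value = -$90.00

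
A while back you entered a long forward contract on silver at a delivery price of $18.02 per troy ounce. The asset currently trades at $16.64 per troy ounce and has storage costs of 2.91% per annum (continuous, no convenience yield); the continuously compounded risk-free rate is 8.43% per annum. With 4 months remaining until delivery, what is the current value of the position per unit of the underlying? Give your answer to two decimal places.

-$0.72 per troy ounce

Current fair forward for the remaining 4 months: F = S·e^((r + u)·T), (r + u) = 0.0843 + 0.0291 = 0.1134
F = 16.64 · e^(0.1134 × 4/12) = 16.64 × 1.038524 = 17.2810
Value of long forward = (F − K)·e^(−rT) = (17.2810 − 18.02) · e^(−0.0843·4/12)
= -0.7390 × 0.972291 = -0.72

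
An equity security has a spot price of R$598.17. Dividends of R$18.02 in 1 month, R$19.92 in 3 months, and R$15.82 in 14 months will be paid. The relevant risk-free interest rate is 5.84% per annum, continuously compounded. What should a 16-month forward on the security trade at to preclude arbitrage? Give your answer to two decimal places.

PV(dividends) I = 18.02·e^(−0.0584·1/12) + 19.92·e^(−0.0584·3/12) + 15.82·e^(−0.0584·14/12)
I = 17.9325 + 19.6313 + 14.7780 = 52.3418
F = (S − I)·e^(rT) = (598.17 − 52.3418) · e^(0.0584·16/12)
= 545.8282 · e^0.077867 = 545.8282 × 1.080979 = R$590.03

R$590.03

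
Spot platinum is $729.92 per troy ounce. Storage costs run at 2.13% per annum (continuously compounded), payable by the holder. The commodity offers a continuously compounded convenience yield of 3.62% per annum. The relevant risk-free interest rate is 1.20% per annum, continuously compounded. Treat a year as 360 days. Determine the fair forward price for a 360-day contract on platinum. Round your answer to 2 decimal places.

$727.81 per troy ounce

Net carry = r + u − y = 0.0120 + 0.0213 − 0.0362 = -0.0029
F = S·e^((r+u−y)T) = 729.92 · e^(-0.0029 × 360/360) = 729.92 · e^-0.002900
= 729.92 × 0.997104 = $727.81 per troy ounce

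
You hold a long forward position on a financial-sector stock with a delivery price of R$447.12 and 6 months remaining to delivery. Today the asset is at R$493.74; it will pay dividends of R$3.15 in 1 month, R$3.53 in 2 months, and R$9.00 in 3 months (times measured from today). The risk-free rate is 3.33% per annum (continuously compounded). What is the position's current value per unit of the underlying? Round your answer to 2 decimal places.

R$38.43

PV(remaining dividends) I = 3.15·e^(−0.0333·1/12) + 3.53·e^(−0.0333·2/12) + 9.00·e^(−0.0333·3/12) = 15.5771
Current forward F = (S − I)·e^(rT) = (493.74 − 15.5771)·e^(0.0333·6/12) = 478.1629 × 1.016789 = 486.1908
Value (long) = (F − K)·e^(−rT) = (486.1908 − 447.12) × 0.983488 = 38.4257
Value = R$38.43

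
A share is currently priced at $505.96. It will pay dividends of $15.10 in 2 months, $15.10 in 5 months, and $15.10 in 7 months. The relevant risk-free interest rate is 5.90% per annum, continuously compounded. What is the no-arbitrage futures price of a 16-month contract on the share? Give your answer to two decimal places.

PV(dividends) I = 15.10·e^(−0.0590·2/12) + 15.10·e^(−0.0590·5/12) + 15.10·e^(−0.0590·7/12)
I = 14.9522 + 14.7333 + 14.5891 = 44.2746
F = (S − I)·e^(rT) = (505.96 − 44.2746) · e^(0.0590·16/12)
= 461.6854 · e^0.078667 = 461.6854 × 1.081844 = $499.47

$499.47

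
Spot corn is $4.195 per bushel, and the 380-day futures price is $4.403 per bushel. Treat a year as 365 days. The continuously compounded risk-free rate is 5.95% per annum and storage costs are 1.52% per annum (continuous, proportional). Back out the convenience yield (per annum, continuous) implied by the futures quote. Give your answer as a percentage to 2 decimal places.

2.82%

F = S·e^((r+u−y)T) ⇒ (r+u−y) = ln(F/S)/T
ln(4.403/4.195) = 0.048393; /T ⇒ 0.046483
y = r + u − ln(F/S)/T = 0.0595 + 0.0152 − 0.046483 = 0.028217
y = 2.82%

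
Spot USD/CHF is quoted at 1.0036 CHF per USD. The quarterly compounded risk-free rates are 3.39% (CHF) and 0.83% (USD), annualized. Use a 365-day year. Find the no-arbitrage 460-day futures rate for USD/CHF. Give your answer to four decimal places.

1.0363

By covered interest parity, F = S · (1+r_CHF/4)^(4T) / (1+r_USD/4)^(4T)
= 1.0036 × 1.043461 / 1.010504 = 1.0036 × 1.032614
F = 1.0363 CHF per USD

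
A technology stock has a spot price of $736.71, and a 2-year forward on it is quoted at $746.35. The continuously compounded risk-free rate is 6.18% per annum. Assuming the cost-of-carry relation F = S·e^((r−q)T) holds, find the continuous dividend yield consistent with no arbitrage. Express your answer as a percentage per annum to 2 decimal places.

From F = S·e^((r−q)T): (r − q) = ln(F/S)/T
ln(746.35/736.71) = ln(1.013085) = 0.013000
(r − q) = 0.013000 / (2) = 0.006500
q = r − ln(F/S)/T = 0.0618 − 0.006500 = 0.055300
q = 5.53%

5.53%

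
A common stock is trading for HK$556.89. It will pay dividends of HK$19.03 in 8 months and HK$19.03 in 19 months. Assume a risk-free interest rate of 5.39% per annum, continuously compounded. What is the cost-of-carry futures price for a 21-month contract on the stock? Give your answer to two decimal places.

HK$572.60

PV(dividends) I = 19.03·e^(−0.0539·8/12) + 19.03·e^(−0.0539·19/12)
I = 18.3583 + 17.4733 = 35.8316
F = (S − I)·e^(rT) = (556.89 − 35.8316) · e^(0.0539·21/12)
= 521.0584 · e^0.094325 = 521.0584 × 1.098917 = HK$572.60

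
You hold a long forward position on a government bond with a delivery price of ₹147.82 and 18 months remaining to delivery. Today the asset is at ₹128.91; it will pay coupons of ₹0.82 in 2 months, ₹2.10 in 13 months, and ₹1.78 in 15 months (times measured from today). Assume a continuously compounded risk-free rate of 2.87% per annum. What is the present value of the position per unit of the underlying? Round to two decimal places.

PV(remaining coupons) I = 0.82·e^(−0.0287·2/12) + 2.10·e^(−0.0287·13/12) + 1.78·e^(−0.0287·15/12) = 4.5691
Current forward F = (S − I)·e^(rT) = (128.91 − 4.5691)·e^(0.0287·18/12) = 124.3409 × 1.043990 = 129.8107
Value (long) = (F − K)·e^(−rT) = (129.8107 − 147.82) × 0.957863 = -17.2504
Value = -₹17.25

-₹17.25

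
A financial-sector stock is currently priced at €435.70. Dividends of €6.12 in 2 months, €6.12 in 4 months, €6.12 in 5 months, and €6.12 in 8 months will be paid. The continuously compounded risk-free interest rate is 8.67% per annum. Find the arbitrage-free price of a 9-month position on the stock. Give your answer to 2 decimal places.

€439.73

PV(dividends) I = 6.12·e^(−0.0867·2/12) + 6.12·e^(−0.0867·4/12) + 6.12·e^(−0.0867·5/12) + 6.12·e^(−0.0867·8/12)
I = 6.0322 + 5.9457 + 5.9029 + 5.7763 = 23.6571
F = (S − I)·e^(rT) = (435.70 − 23.6571) · e^(0.0867·9/12)
= 412.0429 · e^0.065025 = 412.0429 × 1.067186 = €439.73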